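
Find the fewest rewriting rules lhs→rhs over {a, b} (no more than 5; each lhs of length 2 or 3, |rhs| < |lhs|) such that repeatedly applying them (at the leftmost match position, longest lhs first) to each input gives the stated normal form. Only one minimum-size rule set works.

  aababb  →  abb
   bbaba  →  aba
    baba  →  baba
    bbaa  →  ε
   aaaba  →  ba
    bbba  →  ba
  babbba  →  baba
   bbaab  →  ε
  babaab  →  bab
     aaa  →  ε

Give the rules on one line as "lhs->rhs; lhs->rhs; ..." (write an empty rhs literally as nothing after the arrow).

  | aababb => abb
  | bbaba => aba
  | baba
  | bbaa => aa => ε

aa->; aaa->; aab->; bba->a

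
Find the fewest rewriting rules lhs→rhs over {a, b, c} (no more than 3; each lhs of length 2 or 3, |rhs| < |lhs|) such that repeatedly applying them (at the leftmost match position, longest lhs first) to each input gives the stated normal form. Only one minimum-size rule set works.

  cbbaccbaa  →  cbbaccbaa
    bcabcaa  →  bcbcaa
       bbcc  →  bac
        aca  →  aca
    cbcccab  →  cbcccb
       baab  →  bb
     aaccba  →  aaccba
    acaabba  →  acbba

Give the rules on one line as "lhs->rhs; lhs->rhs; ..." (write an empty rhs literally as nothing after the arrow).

ab->b; bbc->ba

  | cbbaccbaa
  | bcabcaa => bcbcaa
  | bbcc => bac
  | aca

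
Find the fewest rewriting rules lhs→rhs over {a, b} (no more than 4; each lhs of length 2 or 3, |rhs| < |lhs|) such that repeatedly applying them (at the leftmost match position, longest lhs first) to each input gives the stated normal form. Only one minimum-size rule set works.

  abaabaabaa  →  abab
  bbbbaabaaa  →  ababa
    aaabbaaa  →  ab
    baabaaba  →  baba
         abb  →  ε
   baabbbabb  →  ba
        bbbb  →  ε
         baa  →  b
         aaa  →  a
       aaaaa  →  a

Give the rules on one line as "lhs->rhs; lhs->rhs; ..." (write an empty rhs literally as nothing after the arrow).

  | abaabaabaa => abaaabaa => ababaa => abab
  | bbbbaabaaa => abbaabaaa => ababaaa => ababa
  | aaabbaaa => abbaaa => abaa => ab
  | baabaaba => baaaba => baba

aa->; aab->a; bb->a; bba->b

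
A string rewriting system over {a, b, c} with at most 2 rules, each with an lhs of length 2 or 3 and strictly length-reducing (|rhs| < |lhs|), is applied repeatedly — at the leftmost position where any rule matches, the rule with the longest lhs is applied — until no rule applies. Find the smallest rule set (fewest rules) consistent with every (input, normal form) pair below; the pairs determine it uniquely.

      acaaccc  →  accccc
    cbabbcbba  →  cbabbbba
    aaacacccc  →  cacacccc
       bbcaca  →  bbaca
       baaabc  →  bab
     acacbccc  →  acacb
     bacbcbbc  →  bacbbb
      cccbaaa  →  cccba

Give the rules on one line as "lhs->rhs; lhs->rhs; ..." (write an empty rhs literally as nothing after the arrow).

  | acaaccc => accccc
  | cbabbcbba => cbabbbba
  | aaacacccc => cacacccc
  | bbcaca => bbaca

aa->c; bc->b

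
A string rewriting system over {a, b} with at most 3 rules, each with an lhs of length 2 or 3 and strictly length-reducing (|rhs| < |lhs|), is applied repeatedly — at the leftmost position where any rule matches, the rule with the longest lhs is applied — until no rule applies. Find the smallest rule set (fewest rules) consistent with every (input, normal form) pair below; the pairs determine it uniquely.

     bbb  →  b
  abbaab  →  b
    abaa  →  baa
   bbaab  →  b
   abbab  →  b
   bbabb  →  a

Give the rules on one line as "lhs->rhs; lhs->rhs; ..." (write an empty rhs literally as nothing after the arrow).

ab->b; bb->a

  | bbb => ab => b
  | abbaab => bbaab => aaab => aab => ab => b
  | abaa => baa
  | bbaab => aaab => aab => ab => b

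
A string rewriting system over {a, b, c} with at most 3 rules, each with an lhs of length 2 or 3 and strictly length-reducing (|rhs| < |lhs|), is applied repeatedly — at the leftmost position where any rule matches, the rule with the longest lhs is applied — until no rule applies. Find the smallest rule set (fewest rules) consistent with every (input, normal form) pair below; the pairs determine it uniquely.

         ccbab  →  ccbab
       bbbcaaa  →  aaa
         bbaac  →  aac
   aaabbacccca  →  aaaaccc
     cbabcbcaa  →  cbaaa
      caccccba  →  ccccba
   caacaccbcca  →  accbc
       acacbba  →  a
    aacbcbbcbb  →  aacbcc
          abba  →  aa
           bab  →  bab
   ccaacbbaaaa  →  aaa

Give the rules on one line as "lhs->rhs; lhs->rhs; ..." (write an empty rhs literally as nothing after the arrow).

bb->; bca->a; ca->

  | ccbab
  | bbbcaaa => bcaaa => aaa
  | bbaac => aac
  | aaabbacccca => aaaacccca => aaaaccc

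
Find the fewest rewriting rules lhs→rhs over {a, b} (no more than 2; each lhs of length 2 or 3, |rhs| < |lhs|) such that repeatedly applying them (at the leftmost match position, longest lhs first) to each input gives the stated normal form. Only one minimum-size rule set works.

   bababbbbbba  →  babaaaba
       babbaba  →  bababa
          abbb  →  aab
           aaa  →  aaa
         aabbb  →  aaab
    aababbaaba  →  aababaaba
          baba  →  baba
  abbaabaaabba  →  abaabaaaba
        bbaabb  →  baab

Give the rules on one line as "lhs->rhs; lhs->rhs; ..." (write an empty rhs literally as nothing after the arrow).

bb->b; bbb->ab

  | bababbbbbba => babaabbbba => babaaabba => babaaaba
  | babbaba => bababa
  | abbb => aab
  | aaa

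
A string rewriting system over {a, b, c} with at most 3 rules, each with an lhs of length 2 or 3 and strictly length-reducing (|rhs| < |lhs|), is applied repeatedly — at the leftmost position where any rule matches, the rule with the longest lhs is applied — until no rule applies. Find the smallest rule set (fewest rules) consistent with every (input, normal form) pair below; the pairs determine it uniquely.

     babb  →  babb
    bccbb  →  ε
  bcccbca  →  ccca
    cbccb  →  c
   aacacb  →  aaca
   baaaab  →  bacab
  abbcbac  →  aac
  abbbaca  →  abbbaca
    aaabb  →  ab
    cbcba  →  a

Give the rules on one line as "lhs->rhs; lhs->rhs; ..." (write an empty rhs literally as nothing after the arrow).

aaa->ac; bc->c; cb->

  | babb
  | bccbb => ccbb => cb => ε
  | bcccbca => cccbca => ccca
  | cbccb => ccb => c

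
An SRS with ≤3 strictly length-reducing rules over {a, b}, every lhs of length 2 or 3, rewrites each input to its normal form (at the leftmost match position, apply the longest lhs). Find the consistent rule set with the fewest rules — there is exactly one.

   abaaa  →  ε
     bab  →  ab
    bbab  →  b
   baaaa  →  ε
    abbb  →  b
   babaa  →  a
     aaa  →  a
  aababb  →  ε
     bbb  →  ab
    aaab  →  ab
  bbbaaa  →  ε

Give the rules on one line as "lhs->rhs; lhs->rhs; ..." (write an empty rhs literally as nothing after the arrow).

  | abaaa => aaaa => aa => ε
  | bab => ab
  | bbab => aab => b
  | baaaa => aaaa => aa => ε

aa->; ba->a; bb->a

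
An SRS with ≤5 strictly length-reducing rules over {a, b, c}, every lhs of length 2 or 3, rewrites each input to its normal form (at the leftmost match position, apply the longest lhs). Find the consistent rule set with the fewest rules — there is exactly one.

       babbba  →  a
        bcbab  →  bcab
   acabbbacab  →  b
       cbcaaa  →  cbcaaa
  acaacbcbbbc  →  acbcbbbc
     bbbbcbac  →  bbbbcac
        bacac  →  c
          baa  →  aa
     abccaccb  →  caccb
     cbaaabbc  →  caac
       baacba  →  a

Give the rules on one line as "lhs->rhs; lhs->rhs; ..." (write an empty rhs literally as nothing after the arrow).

abb->; abc->; aca->; ba->a

  | babbba => abbba => ba => a
  | bcbab => bcab
  | acabbbacab => bbbacab => bbacab => bacab => acab => b
  | cbcaaa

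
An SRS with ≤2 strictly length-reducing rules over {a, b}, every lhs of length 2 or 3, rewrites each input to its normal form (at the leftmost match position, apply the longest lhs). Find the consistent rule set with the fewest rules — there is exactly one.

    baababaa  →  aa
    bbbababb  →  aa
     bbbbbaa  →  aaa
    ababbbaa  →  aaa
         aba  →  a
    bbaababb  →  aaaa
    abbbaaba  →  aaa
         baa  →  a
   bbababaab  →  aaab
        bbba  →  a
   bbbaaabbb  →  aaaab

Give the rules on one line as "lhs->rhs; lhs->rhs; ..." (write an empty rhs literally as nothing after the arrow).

  | baababaa => ababaa => abaa => aa
  | bbbababb => abababb => ababb => abb => aa
  | bbbbbaa => abbbaa => aabaa => aaa
  | ababbbaa => abbbaa => aabaa => aaa

ba->; bb->a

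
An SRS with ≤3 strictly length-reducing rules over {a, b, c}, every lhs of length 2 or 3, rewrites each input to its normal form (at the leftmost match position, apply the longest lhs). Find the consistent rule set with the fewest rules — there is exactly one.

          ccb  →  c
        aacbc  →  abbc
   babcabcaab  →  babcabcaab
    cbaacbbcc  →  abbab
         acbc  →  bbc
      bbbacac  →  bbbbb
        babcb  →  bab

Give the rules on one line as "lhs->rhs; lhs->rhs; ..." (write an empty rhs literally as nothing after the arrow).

ac->b; bcc->ab; cb->

  | ccb => c
  | aacbc => abbc
  | babcabcaab
  | cbaacbbcc => aacbbcc => abbbcc => abbab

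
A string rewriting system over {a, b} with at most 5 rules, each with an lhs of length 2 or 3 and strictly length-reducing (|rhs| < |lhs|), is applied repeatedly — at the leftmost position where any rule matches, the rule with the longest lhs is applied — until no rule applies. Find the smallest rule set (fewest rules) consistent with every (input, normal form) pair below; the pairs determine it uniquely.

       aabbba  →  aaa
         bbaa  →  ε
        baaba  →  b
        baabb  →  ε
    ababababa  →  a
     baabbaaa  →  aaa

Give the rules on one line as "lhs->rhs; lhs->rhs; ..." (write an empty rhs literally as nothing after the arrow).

  | aabbba => aaa
  | bbaa => ba => ε
  | baaba => bba => b
  | baabb => bbb => ε

ba->; baa->b; bba->b; bbb->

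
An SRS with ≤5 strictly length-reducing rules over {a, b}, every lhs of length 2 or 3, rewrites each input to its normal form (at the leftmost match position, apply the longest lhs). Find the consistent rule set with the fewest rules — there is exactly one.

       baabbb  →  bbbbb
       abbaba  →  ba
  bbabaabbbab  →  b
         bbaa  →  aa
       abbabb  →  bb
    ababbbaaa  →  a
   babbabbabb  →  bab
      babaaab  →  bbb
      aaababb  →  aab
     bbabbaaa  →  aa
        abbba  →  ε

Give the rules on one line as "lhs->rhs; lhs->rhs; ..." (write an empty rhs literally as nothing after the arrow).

aba->; abb->ab; baa->bb; bba->a

  | baabbb => bbbbb
  | abbaba => ababa => ba
  | bbabaabbbab => abaabbbab => abbbab => abbab => abab => b
  | bbaa => aa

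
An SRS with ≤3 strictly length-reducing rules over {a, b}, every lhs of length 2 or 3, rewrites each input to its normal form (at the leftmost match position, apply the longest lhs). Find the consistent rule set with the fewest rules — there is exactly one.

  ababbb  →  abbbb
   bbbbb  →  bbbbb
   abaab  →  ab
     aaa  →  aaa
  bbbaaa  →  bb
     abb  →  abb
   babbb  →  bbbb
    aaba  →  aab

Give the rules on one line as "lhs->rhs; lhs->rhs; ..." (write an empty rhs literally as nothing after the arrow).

  | ababbb => abbbb
  | bbbbb
  | abaab => ab
  | aaa

ba->b; baa->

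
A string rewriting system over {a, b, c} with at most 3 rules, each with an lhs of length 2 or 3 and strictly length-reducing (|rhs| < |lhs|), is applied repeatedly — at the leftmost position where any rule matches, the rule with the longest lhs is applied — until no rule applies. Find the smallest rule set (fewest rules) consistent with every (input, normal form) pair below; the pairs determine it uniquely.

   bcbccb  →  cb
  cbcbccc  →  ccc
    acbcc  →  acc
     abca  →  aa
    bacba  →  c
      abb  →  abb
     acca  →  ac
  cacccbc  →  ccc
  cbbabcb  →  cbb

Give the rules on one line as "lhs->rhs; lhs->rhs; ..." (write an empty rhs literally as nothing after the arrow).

  | bcbccb => bccb => cb
  | cbcbccc => cbccc => ccc
  | acbcc => acc
  | abca => aa

ba->; bc->; ca->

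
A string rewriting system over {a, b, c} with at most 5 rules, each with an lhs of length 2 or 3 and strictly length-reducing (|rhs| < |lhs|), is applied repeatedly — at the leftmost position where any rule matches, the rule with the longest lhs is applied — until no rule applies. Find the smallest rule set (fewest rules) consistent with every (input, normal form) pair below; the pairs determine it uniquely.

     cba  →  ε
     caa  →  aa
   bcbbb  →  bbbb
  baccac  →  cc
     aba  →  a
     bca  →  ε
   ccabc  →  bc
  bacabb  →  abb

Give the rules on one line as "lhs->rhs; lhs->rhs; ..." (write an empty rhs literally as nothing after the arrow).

  | cba => ba => ε
  | caa => aa
  | bcbbb => bbbb
  | baccac => ccac => cc

ba->; ca->a; cb->b; cca->c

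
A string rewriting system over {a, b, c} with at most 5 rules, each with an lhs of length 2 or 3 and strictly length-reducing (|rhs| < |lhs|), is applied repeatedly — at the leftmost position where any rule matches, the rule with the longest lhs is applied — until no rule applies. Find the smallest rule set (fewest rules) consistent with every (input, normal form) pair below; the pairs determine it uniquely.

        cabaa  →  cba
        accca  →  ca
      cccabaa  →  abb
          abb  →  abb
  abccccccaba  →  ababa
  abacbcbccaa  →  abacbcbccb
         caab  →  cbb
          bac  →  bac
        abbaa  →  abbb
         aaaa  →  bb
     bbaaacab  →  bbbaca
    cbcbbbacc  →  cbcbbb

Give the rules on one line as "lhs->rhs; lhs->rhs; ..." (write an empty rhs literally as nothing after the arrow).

  | cabaa => caaa => cba
  | accca => ca
  | cccabaa => abaa => abb
  | abb

aa->b; acc->; cab->ca; ccc->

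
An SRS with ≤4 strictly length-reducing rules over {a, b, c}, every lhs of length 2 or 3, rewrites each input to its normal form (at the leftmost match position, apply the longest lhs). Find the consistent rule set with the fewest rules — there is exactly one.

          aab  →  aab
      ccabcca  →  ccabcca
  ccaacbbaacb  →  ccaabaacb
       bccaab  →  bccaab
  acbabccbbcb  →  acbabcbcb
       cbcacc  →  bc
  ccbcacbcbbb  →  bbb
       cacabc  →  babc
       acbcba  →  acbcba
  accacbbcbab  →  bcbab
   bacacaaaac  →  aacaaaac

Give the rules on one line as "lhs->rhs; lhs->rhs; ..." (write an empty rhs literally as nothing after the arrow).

abb->b; bac->a; cac->b; cbb->b

  | aab
  | ccabcca
  | ccaacbbaacb => ccaabaacb
  | bccaab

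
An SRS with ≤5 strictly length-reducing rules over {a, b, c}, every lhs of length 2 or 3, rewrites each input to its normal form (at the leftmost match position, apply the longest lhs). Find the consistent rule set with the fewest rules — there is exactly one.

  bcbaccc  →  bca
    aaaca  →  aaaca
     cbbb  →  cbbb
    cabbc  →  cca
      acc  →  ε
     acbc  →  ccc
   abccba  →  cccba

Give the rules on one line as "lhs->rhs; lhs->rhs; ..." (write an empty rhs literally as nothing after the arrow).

  | bcbaccc => bcbc => bca
  | aaaca
  | cbbb
  | cabbc => ccbc => cca

ab->c; acb->cc; acc->; cbc->ca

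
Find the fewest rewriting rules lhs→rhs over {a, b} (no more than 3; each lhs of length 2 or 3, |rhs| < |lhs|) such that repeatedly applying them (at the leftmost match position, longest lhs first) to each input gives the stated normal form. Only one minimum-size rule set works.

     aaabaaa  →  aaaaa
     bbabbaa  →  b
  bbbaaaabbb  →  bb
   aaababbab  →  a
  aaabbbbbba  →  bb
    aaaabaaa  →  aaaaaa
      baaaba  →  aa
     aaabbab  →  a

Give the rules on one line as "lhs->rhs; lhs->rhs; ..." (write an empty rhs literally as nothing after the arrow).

ab->; ba->

  | aaabaaa => aaaaa
  | bbabbaa => bbbaa => bba => b
  | bbbaaaabbb => bbaaabbb => baabbb => abbb => bb
  | aaababbab => aaabbab => aabab => aab => a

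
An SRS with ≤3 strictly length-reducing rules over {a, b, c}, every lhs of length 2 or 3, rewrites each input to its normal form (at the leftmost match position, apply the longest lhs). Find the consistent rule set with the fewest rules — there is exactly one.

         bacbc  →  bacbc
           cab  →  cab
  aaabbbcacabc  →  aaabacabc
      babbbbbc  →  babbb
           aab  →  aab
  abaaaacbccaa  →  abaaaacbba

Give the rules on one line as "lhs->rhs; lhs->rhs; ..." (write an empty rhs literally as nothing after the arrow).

bbc->; cca->b

  | bacbc
  | cab
  | aaabbbcacabc => aaabacabc
  | babbbbbc => babbb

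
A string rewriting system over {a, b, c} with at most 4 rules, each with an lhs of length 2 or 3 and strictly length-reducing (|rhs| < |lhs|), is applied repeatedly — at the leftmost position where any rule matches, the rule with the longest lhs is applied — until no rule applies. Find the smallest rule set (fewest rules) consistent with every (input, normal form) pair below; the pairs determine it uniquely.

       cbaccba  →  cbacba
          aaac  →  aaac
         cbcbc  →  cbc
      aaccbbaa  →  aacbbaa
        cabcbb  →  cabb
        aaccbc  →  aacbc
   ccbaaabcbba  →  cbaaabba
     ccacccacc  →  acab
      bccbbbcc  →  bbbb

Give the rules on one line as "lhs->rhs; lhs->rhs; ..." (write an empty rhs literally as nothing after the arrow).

  | cbaccba => cbacba
  | aaac
  | cbcbc => cbc
  | aaccbbaa => aacbbaa

bab->a; bcb->b; cc->b; ccb->cb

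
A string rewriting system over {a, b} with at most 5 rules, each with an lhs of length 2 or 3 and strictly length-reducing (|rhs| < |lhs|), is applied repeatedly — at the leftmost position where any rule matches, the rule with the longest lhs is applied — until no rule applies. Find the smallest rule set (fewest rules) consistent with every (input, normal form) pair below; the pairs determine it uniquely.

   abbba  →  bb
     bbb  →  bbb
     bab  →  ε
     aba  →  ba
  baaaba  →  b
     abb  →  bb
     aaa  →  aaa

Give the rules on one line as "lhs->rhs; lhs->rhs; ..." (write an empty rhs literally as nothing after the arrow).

ab->b; baa->bb; bab->; bba->b

  | abbba => bbba => bb
  | bbb
  | bab => ε
  | aba => ba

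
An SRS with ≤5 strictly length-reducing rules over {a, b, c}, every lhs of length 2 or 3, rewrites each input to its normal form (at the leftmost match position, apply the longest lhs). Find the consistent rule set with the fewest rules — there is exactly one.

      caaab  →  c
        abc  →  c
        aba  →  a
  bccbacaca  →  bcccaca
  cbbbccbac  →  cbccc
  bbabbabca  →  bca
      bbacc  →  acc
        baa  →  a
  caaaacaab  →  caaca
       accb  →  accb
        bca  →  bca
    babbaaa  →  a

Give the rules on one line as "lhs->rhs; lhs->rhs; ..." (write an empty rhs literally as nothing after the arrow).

aaa->a; ab->; ba->; bb->

  | caaab => cab => c
  | abc => c
  | aba => a
  | bccbacaca => bcccaca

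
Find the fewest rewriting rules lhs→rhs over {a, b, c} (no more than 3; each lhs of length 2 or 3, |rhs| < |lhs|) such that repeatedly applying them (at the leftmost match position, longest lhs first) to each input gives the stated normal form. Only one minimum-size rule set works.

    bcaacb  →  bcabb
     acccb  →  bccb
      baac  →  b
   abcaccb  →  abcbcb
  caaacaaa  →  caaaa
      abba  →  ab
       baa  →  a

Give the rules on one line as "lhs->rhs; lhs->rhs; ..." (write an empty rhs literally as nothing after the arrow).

ac->b; ba->

  | bcaacb => bcabb
  | acccb => bccb
  | baac => ac => b
  | abcaccb => abcbcb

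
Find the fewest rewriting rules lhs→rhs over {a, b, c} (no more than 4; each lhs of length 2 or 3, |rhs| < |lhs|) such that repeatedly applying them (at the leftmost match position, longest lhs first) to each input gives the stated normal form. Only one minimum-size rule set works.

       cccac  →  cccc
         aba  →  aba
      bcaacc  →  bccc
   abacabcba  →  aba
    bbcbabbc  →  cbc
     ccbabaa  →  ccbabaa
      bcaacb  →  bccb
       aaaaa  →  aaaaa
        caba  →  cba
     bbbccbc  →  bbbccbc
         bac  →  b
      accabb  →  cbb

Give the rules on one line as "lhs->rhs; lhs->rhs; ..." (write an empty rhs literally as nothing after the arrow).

  | cccac => cccc
  | aba
  | bcaacc => bcacc => bccc
  | abacabcba => ababcba => abaca => aba

ac->; bcb->c; ca->c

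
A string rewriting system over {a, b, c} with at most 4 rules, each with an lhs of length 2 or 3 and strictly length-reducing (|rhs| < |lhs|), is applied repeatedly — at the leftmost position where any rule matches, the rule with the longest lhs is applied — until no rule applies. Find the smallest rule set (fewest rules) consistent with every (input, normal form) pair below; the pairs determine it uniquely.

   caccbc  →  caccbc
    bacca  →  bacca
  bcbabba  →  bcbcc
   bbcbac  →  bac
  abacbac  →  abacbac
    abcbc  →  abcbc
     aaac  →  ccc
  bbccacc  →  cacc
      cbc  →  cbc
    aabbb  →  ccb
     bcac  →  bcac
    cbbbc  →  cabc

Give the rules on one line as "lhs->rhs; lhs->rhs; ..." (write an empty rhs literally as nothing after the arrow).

aaa->cc; bb->a; bbc->

  | caccbc
  | bacca
  | bcbabba => bcbaaa => bcbcc
  | bbcbac => bac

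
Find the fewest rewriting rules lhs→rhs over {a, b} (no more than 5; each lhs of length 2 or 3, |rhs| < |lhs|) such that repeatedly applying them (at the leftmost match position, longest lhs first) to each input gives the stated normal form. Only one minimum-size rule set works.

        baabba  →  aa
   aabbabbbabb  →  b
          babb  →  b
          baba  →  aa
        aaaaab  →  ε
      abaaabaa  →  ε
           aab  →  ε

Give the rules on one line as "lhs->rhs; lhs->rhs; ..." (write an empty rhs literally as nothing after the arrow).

aaa->; aab->; ab->b; bb->a

  | baabba => bba => aa
  | aabbabbbabb => babbbabb => bbbbabb => abbabb => bbabb => aabb => b
  | babb => bbb => ab => b
  | baba => bba => aa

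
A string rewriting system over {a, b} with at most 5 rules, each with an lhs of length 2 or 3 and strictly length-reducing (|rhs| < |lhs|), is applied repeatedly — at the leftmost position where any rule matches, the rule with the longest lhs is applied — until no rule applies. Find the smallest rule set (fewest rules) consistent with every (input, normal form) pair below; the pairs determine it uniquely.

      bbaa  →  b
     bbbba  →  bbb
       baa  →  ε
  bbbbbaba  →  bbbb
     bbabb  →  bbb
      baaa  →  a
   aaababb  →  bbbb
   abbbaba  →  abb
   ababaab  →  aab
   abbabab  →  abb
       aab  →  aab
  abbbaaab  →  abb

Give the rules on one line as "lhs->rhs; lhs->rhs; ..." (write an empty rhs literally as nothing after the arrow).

aaa->bb; aba->a; ba->; baa->

  | bbaa => b
  | bbbba => bbb
  | baa => ε
  | bbbbbaba => bbbbba => bbbb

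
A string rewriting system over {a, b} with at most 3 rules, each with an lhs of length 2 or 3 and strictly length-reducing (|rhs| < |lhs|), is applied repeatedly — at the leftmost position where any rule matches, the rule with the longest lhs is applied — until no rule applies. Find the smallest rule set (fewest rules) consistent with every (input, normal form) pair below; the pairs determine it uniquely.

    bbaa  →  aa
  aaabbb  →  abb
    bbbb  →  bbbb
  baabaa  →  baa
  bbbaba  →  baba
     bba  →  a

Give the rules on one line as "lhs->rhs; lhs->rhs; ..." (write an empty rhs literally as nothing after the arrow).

  | bbaa => aa
  | aaabbb => abb
  | bbbb
  | baabaa => baa

aab->; bba->a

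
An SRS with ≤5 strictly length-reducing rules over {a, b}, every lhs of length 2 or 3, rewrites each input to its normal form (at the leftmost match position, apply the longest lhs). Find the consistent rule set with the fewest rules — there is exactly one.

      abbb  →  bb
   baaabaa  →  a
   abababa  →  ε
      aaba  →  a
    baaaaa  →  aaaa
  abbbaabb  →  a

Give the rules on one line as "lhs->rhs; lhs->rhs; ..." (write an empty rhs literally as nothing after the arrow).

  | abbb => bb
  | baaabaa => aabaa => aaba => aab => a
  | abababa => abbaba => baba => ba => ε
  | aaba => aab => a

ab->; aba->ab; ba->; bba->aa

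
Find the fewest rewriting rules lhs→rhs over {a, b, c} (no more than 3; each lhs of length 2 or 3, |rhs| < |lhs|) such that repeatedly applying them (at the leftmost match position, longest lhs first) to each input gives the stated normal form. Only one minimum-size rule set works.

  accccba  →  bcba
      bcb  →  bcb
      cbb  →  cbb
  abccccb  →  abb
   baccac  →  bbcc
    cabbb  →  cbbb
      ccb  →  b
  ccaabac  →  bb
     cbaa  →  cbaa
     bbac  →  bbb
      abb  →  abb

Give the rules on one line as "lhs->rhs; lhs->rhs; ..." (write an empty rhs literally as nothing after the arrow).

  | accccba => bcccba => bcba
  | bcb
  | cbb
  | abccccb => abccb => abb

ac->b; ca->c; ccb->b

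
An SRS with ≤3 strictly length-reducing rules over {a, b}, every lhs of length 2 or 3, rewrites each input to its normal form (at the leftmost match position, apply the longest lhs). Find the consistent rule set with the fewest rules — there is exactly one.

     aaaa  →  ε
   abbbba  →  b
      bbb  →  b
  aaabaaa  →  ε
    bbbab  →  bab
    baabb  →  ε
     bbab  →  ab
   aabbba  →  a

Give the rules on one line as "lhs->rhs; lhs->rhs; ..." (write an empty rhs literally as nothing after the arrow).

  | aaaa => baa => bb => ε
  | abbbba => abba => aa => b
  | bbb => b
  | aaabaaa => babaaa => babba => baa => bb => ε

aa->b; bb->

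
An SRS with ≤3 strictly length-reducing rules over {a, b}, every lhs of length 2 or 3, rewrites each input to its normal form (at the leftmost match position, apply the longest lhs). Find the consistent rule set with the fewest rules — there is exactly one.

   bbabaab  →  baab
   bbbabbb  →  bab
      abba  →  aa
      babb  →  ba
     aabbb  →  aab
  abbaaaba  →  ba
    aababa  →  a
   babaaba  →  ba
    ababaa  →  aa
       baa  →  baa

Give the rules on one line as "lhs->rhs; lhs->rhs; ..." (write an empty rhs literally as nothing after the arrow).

  | bbabaab => abaab => baab
  | bbbabbb => babbb => bab
  | abba => aa
  | babb => ba

aba->ba; bb->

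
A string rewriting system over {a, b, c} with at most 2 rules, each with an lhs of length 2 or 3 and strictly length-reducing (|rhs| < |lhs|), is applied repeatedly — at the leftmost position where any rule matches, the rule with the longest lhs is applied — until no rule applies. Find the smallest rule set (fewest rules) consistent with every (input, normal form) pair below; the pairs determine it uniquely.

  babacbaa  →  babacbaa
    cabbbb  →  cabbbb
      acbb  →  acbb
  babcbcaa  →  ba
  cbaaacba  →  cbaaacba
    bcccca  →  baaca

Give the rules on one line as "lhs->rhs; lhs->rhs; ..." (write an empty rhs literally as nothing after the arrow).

bca->; ccc->aa

  | babacbaa
  | cabbbb
  | acbb
  | babcbcaa => babca => ba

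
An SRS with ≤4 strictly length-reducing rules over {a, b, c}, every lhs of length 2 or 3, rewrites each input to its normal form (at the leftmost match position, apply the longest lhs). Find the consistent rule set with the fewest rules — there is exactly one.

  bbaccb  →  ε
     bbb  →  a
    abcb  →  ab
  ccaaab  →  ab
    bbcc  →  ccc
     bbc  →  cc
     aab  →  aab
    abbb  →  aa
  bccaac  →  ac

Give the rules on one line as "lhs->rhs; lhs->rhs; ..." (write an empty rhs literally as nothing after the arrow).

bb->c; bc->; ca->; cb->a

  | bbaccb => caccb => ccb => ca => ε
  | bbb => cb => a
  | abcb => ab
  | ccaaab => caab => ab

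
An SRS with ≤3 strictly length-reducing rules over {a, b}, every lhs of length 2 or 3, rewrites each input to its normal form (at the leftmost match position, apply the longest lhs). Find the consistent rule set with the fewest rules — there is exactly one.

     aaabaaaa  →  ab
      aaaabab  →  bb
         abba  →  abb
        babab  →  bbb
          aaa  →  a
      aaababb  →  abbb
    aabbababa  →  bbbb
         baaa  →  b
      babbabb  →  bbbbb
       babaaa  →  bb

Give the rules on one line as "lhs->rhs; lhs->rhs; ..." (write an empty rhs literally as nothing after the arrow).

  | aaabaaaa => abaaaa => abaaa => abaa => aba => ab
  | aaaabab => aabab => bab => bb
  | abba => abb
  | babab => bbab => bbb

aa->; ba->b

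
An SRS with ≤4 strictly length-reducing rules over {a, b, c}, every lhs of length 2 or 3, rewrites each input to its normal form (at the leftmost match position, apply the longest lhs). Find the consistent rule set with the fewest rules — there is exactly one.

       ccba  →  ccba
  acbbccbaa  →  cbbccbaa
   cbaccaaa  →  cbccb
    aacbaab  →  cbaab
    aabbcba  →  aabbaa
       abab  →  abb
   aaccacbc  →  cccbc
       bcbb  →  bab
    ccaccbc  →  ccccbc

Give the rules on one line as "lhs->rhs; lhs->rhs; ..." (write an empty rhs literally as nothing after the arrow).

aaa->b; aba->ab; ac->c; bcb->ba

  | ccba
  | acbbccbaa => cbbccbaa
  | cbaccaaa => cbccaaa => cbccb
  | aacbaab => acbaab => cbaab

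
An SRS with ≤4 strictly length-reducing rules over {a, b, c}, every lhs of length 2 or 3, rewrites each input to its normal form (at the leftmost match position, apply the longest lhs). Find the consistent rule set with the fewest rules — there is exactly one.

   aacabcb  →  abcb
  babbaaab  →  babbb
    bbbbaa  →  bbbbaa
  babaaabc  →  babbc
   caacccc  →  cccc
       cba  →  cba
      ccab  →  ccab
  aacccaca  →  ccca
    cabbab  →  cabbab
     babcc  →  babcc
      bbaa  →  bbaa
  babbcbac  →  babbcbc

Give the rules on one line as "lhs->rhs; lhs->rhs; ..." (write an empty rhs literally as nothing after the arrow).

  | aacabcb => abcb
  | babbaaab => babbb
  | bbbbaa
  | babaaabc => babbc

aaa->; aac->; ac->c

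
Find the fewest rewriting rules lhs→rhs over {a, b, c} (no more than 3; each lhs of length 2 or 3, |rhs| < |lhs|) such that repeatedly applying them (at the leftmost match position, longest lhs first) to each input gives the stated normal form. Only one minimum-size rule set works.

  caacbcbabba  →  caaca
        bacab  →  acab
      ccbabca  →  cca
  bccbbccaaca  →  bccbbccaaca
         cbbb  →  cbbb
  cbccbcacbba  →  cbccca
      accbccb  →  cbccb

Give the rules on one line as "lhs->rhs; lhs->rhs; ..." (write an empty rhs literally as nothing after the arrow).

  | caacbcbabba => caacbcabba => caacbba => caacba => caaca
  | bacab => acab
  | ccbabca => ccabca => cca
  | bccbbccaaca

acc->c; ba->a; bca->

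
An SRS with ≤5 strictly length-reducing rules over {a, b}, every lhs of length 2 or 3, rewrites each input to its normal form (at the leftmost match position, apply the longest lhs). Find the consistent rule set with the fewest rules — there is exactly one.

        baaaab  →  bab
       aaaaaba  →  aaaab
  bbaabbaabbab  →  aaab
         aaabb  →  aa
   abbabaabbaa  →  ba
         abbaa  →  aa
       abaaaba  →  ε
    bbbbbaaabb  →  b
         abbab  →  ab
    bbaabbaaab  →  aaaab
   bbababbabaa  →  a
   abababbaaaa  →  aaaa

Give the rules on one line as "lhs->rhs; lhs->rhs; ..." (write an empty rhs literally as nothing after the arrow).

  | baaaab => baaab => baab => bab
  | aaaaaba => aaaab
  | bbaabbaabbab => aabbaabbab => aaabbab => aaab
  | aaabb => aa

aba->b; abb->; baa->ba; bb->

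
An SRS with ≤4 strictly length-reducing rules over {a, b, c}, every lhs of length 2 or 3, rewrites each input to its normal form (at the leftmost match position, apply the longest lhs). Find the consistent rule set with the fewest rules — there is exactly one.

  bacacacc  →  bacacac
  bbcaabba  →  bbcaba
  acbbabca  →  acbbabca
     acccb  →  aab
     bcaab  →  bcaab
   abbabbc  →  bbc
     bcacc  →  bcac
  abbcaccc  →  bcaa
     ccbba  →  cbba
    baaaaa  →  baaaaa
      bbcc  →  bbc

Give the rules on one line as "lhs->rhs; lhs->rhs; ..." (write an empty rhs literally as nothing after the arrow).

  | bacacacc => bacacac
  | bbcaabba => bbcaba
  | acbbabca
  | acccb => aab

abb->b; cc->c; ccc->a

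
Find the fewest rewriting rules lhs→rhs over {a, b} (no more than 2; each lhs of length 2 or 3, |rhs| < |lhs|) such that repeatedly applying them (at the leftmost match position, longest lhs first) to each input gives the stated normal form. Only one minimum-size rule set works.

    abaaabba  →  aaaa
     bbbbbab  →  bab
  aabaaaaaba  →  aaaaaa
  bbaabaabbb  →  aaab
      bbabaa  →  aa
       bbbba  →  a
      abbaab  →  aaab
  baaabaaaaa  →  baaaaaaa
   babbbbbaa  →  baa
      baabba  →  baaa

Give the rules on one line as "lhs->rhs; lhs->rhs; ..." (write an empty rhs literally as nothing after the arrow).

aba->a; bb->

  | abaaabba => aaabba => aaaa
  | bbbbbab => bbbab => bab
  | aabaaaaaba => aaaaaaba => aaaaaa
  | bbaabaabbb => aabaabbb => aaabbb => aaab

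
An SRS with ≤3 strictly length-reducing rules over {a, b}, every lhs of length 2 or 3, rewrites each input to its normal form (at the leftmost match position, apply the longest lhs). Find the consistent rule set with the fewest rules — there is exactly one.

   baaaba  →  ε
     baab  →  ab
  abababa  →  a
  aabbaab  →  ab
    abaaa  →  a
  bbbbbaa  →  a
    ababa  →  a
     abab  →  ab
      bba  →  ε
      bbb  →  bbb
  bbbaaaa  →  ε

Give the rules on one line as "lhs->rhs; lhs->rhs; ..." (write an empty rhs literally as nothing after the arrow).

aa->; ba->; bba->aa

  | baaaba => aaba => ba => ε
  | baab => ab
  | abababa => ababa => aba => a
  | aabbaab => bbaab => aaab => ab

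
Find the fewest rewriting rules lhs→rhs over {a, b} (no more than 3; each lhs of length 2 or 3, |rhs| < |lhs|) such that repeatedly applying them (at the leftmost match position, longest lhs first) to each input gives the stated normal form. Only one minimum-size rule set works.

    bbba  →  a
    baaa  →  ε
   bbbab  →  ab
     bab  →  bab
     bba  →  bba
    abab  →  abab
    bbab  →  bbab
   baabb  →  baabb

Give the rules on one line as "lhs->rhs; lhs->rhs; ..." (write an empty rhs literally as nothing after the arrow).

  | bbba => a
  | baaa => bbb => ε
  | bbbab => ab
  | bab

aaa->bb; bbb->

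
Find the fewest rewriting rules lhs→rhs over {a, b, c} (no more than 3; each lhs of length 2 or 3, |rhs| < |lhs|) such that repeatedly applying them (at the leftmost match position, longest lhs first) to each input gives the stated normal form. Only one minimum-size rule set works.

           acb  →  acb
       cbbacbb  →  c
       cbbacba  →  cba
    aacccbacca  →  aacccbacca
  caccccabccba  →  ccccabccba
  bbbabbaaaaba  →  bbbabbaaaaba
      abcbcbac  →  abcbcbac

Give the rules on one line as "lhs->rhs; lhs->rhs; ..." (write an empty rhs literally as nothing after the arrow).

  | acb
  | cbbacbb => cacbb => cbb => c
  | cbbacba => cacba => cba
  | aacccbacca

cac->c; cbb->c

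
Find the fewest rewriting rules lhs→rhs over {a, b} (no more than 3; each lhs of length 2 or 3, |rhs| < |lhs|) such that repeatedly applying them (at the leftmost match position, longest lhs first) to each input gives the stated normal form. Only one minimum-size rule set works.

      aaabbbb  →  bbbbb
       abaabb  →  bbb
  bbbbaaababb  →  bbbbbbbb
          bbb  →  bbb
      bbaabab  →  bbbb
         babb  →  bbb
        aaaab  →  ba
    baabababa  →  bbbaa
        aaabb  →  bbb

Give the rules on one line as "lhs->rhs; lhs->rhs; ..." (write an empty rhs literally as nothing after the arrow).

  | aaabbbb => bbbbb
  | abaabb => aaabb => bbb
  | bbbbaaababb => bbbbbbabb => bbbbbbbb
  | bbb

aaa->b; ab->a; abb->bb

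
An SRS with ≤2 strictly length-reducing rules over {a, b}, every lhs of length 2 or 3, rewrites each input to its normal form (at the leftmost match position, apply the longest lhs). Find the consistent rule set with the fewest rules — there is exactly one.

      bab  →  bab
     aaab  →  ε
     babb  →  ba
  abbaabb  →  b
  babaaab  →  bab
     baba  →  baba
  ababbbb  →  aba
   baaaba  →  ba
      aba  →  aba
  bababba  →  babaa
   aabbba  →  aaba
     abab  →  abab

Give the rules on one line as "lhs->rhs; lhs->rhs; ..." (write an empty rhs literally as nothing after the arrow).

  | bab
  | aaab => bb => ε
  | babb => ba
  | abbaabb => aaabb => bbb => b

aaa->b; bb->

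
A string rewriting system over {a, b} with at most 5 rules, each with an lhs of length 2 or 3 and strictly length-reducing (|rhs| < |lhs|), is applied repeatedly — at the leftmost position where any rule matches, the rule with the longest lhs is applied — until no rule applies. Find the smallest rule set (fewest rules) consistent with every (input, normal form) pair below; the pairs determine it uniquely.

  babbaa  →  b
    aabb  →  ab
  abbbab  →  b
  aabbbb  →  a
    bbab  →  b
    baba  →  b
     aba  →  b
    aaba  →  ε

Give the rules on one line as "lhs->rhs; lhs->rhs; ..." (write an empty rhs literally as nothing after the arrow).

aa->b; ba->a; bb->a; bba->

  | babbaa => abbaa => aa => b
  | aabb => bbb => ab
  | abbbab => aabab => bbab => b
  | aabbbb => bbbbb => abbb => aab => bb => a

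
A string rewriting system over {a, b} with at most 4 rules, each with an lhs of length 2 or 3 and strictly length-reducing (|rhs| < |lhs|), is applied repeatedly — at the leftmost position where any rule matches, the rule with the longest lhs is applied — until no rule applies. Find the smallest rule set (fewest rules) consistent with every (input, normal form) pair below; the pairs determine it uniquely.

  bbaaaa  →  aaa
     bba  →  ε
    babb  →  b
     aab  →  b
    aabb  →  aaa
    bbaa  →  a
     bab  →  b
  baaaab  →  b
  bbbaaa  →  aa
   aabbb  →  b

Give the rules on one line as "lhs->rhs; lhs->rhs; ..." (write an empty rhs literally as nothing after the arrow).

ab->b; abb->aa; ba->; bb->b

  | bbaaaa => baaaa => aaa
  | bba => ba => ε
  | babb => bb => b
  | aab => ab => b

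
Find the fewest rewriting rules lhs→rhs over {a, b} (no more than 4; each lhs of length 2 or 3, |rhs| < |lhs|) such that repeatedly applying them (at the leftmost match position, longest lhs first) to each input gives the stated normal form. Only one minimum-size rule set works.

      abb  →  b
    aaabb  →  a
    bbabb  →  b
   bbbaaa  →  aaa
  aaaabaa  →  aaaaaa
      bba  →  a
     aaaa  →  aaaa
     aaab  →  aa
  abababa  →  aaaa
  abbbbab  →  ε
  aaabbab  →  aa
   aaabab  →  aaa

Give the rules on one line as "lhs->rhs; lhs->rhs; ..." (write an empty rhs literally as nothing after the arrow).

  | abb => b
  | aaabb => aab => a
  | bbabb => babb => abb => b
  | bbbaaa => bbaaa => baaa => aaa

ab->; aba->aa; ba->a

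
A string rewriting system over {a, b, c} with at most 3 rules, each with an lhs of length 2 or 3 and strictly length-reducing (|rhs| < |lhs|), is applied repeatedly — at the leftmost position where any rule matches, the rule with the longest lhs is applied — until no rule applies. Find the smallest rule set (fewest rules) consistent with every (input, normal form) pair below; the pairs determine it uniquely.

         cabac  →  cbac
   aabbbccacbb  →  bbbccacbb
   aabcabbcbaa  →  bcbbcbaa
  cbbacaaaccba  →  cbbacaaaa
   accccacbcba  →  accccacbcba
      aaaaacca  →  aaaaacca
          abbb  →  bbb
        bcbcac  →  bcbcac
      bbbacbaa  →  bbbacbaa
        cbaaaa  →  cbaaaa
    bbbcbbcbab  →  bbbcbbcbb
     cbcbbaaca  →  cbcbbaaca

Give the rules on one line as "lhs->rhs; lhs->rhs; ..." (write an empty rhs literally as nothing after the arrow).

ab->b; ccb->

  | cabac => cbac
  | aabbbccacbb => abbbccacbb => bbbccacbb
  | aabcabbcbaa => abcabbcbaa => bcabbcbaa => bcbbcbaa
  | cbbacaaaccba => cbbacaaaa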